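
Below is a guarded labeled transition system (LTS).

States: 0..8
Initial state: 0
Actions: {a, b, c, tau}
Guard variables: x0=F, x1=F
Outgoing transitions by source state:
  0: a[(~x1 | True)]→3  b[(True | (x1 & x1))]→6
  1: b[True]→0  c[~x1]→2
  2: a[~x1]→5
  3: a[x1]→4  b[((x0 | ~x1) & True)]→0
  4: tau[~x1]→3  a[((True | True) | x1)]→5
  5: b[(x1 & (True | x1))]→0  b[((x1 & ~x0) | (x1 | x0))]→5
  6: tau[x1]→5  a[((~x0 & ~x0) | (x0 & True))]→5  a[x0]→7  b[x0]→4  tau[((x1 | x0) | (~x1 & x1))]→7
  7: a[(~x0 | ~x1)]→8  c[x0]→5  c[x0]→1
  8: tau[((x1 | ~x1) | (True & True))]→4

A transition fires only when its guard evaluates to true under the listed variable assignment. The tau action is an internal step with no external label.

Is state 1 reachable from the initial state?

Guard filter leaves 11 enabled edge(s).
depth 0: {0}
depth 1: {3,6}  now seen {0,3,6}
depth 2: {5}  now seen {0,3,5,6}
Reach set: {0,3,5,6}

Answer: UNREACHABLE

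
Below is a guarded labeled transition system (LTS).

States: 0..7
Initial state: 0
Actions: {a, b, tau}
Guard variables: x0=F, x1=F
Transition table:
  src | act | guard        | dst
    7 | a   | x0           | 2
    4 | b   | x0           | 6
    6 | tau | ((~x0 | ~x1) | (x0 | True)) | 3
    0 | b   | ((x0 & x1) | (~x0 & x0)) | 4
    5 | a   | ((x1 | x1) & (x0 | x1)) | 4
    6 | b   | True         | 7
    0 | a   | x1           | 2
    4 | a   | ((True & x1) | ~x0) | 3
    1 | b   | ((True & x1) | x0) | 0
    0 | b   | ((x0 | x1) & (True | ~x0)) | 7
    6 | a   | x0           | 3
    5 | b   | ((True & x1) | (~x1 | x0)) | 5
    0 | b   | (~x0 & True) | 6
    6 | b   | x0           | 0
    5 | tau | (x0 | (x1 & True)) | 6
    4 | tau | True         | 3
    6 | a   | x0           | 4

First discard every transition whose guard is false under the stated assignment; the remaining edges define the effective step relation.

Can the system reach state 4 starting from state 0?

6 transition(s) survive guard evaluation.
L0 = {0}
L1 = {6}  cumulative {0,6}
L2 = {3,7}  cumulative {0,3,6,7}
R = {0,3,6,7}

Answer: UNREACHABLE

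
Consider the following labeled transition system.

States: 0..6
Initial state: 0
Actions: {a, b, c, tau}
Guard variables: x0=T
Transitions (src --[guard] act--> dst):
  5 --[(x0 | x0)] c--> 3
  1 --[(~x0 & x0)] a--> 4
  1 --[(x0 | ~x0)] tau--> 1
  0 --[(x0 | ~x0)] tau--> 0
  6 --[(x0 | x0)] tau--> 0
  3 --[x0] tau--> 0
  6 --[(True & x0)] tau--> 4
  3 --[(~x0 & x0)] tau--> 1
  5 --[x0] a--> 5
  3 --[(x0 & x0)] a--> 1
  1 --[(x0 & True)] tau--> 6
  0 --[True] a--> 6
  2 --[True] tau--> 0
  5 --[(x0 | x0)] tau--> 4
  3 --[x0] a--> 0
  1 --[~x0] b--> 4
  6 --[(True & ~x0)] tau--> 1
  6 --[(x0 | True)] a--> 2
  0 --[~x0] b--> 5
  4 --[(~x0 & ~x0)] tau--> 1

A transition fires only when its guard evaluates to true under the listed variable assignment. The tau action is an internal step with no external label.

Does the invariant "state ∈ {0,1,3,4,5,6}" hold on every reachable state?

Safe = {0,1,3,4,5,6}
Reachable = {0,2,4,6}
  0: ok
  2: outside
  4: ok
  6: ok
reach 2 via a·a — violates

Answer: INVARIANT VIOLATED at state 2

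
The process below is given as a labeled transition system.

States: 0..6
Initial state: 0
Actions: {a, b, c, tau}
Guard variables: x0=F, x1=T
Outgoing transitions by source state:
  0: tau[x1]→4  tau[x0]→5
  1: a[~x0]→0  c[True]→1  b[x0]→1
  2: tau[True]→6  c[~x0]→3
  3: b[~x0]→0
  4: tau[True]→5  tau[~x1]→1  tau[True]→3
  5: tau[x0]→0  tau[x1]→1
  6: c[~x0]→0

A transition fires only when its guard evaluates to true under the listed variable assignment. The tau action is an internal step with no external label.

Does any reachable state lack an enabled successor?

R = {0,1,3,4,5}
  0: tau→4  [deg 1]
  1: a→0  c→1  [deg 2]
  3: b→0  [deg 1]
  4: tau→3  tau→5  [deg 2]
  5: tau→1  [deg 1]

Answer: DEADLOCK-FREE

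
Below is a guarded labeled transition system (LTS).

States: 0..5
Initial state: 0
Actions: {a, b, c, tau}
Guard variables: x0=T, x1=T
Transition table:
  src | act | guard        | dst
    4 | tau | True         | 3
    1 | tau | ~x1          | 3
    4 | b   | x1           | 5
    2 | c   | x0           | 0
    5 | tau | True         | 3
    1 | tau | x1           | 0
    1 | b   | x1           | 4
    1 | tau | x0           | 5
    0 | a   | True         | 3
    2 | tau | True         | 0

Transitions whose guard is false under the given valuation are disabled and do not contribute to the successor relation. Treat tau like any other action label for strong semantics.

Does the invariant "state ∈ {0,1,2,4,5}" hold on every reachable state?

Answer: INVARIANT VIOLATED at state 3

Analysis:
Allowed set {0,1,2,4,5}
Reach set: {0,3}
  0: ✓
  3: ✗ unsafe
witness against invariant: a → 3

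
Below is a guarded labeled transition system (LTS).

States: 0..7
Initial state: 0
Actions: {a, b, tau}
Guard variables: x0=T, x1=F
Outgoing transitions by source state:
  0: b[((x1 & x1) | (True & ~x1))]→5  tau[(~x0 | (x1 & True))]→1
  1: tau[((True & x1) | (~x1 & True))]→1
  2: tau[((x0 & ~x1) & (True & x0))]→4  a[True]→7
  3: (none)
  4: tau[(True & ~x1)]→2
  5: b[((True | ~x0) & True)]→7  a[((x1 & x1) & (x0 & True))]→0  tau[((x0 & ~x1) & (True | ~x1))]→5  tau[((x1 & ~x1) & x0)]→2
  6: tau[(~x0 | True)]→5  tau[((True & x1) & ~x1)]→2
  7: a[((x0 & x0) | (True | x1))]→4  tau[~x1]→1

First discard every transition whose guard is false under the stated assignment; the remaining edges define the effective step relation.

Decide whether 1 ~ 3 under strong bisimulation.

Refine partition for ~:
  π0 = {{0,1,2,3,4,5,6,7}}
  π1 = {{0},{1,4,6},{2,7},{3},{5}}
  π2 = {{0},{1},{2},{3},{4},{5},{6},{7}}
Fixed point at round 3; 8 class(es).
[1]={1}  [3]={3}

Answer: NOT BISIMILAR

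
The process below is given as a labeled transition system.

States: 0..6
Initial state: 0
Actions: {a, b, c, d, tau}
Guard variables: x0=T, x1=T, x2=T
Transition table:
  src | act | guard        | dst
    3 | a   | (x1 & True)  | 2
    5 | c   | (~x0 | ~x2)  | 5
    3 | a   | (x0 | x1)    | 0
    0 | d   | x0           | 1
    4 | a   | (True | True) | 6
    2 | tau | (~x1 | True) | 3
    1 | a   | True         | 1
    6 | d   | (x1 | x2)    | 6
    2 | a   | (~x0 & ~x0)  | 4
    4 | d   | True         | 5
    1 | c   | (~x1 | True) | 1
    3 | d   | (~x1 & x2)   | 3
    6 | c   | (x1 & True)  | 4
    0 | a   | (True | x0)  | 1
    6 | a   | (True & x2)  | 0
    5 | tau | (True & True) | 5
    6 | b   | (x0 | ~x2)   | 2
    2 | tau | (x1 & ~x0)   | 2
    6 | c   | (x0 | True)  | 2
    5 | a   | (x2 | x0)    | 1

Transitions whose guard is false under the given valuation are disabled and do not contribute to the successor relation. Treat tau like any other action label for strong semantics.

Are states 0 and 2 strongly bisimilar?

Bisimulation quotient by refinement:
  round 0: {{0,1,2,3,4,5,6}}
  round 1: {{0,4},{1},{2},{3},{5},{6}}
  round 2: {{0},{1},{2},{3},{4},{5},{6}}
7 equivalence class(es) (converged in 3)
[0]={0}  [2]={2}

Answer: NOT BISIMILAR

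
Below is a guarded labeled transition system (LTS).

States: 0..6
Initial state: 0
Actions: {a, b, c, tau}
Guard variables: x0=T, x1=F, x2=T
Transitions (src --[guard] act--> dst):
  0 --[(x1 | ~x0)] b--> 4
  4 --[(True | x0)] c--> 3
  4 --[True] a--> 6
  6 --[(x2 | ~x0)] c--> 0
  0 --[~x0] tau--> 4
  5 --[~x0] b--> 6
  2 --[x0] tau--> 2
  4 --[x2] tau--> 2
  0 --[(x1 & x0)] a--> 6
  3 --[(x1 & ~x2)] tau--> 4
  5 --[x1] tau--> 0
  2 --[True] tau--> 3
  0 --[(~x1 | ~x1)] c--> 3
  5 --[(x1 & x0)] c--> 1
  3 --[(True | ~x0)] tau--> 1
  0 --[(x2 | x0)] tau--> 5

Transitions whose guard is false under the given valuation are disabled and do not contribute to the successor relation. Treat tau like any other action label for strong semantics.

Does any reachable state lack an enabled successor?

Reachable = {0,1,3,5}
  0: c→3  tau→5  [2 out]
  1: ∅  [deadlock]
  3: tau→1  [1 out]
  5: ∅  [deadlock]
trace reaching 1: c·tau

Answer: DEADLOCK at state 1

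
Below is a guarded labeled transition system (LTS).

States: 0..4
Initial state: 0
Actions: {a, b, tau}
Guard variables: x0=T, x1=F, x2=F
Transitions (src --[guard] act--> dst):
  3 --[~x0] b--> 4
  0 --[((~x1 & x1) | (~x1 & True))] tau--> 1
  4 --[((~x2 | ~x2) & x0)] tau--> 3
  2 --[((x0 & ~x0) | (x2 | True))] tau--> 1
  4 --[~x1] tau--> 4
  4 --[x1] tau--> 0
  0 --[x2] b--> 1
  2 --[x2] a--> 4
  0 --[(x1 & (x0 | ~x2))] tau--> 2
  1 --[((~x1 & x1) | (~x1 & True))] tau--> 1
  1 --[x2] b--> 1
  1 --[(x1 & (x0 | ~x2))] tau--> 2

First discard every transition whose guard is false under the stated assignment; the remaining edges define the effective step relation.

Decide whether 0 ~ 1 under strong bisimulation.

Answer: BISIMILAR

Working:
Refine partition for ~:
  round 0: {{0,1,2,3,4}}
  round 1: {{0,1,2,4},{3}}
  round 2: {{0,1,2},{3},{4}}
stable after 3 split(s): 3 block(s)
class of 0: {0,1,2}; class of 1: {0,1,2}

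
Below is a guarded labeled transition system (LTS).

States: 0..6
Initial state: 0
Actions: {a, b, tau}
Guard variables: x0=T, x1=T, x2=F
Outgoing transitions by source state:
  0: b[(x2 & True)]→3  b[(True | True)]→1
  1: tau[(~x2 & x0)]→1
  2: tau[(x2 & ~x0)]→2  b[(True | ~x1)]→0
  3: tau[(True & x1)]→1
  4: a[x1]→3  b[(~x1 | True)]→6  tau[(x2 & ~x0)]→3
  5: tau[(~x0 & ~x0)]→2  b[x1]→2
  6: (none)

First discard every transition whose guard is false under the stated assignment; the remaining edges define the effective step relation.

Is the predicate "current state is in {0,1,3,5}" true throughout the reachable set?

Answer: INVARIANT HOLDS

Analysis:
Allowed set {0,1,3,5}
R = {0,1}
  0: ✓
  1: ✓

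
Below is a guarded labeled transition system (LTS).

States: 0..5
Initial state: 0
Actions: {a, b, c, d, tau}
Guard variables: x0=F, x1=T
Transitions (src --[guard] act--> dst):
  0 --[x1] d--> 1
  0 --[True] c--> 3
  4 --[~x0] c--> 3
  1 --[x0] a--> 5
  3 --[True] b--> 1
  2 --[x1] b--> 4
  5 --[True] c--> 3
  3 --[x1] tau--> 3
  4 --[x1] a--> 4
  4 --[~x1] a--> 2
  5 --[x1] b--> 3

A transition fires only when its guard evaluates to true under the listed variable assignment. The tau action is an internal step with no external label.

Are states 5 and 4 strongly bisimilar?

Answer: NOT BISIMILAR

Analysis:
Refine partition for ~:
  P[0] = {{0,1,2,3,4,5}}
  P[1] = {{0},{1},{2},{3},{4},{5}}
stable after 2 split(s): 6 block(s)
[5]={5}  [4]={4}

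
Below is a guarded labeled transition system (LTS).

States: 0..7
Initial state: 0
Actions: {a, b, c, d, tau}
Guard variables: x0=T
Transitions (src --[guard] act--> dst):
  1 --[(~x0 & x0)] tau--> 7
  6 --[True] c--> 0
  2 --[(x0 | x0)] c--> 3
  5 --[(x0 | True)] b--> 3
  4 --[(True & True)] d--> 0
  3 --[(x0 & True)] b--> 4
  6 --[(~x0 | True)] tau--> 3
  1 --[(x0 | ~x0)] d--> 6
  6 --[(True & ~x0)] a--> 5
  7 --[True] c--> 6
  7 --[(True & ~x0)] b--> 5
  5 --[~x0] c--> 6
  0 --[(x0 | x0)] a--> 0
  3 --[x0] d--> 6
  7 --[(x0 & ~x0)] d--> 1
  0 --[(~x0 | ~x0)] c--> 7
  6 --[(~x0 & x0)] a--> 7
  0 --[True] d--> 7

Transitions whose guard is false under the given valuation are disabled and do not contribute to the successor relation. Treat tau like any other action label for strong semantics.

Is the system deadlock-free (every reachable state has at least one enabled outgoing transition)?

R = {0,3,4,6,7}
  0: a→0  d→7  [2 out]
  3: b→4  d→6  [2 out]
  4: d→0  [1 out]
  6: c→0  tau→3  [2 out]
  7: c→6  [1 out]

Answer: DEADLOCK-FREE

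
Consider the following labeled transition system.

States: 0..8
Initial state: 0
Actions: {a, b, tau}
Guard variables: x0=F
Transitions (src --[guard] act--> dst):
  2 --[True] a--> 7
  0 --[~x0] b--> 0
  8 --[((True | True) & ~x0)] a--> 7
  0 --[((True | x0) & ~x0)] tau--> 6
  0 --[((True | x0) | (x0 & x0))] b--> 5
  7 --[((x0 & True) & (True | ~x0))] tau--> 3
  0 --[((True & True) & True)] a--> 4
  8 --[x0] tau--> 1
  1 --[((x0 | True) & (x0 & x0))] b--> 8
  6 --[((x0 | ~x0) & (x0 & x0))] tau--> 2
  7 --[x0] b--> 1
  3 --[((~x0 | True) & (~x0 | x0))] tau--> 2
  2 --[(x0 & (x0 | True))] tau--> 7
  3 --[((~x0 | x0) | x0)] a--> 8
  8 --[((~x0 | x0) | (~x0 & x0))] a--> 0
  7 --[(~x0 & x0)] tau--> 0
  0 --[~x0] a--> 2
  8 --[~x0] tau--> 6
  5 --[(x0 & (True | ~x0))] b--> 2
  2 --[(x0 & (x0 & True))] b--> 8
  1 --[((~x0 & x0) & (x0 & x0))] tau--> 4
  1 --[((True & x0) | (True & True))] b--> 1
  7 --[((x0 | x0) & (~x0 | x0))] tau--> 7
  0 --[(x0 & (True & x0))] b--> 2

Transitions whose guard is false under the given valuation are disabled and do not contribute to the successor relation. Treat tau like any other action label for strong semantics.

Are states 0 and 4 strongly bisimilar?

Answer: NOT BISIMILAR

Analysis:
Bisimulation quotient by refinement:
  P[0] = {{0,1,2,3,4,5,6,7,8}}
  P[1] = {{0},{1},{2},{3,8},{4,5,6,7}}
  P[2] = {{0},{1},{2},{3},{4,5,6,7},{8}}
stable after 3 split(s): 6 block(s)
[0]={0}  [4]={4,5,6,7}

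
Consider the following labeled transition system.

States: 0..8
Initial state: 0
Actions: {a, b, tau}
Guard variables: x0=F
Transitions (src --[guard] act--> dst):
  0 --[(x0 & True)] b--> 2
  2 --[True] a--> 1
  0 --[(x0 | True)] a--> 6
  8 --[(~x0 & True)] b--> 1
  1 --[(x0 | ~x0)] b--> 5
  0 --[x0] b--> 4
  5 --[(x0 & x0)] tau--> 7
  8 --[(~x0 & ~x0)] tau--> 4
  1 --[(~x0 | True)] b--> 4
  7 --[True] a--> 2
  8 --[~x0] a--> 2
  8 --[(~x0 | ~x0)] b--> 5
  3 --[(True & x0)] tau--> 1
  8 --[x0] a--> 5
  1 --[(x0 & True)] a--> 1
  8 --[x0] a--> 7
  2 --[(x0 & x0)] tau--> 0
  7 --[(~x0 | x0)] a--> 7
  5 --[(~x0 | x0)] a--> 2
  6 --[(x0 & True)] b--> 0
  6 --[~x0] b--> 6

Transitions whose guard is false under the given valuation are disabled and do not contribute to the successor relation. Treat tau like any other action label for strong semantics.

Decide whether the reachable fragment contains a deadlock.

R = {0,6}
  0: a→6  [deg 1]
  6: b→6  [deg 1]

Answer: DEADLOCK-FREE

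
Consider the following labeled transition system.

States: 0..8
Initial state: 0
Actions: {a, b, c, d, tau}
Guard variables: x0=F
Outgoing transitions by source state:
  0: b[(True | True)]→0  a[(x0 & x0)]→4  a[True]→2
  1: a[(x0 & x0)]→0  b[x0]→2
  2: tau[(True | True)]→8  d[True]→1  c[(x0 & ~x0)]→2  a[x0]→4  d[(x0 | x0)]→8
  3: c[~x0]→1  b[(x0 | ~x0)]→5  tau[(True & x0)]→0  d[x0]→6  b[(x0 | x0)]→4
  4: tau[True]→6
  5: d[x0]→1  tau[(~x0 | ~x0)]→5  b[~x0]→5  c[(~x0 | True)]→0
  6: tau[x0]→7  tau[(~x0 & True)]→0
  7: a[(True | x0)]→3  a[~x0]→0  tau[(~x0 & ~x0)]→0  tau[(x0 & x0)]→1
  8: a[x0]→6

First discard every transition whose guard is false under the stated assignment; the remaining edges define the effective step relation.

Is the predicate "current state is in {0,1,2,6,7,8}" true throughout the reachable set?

Answer: INVARIANT HOLDS

Trace:
Allowed set {0,1,2,6,7,8}
Reach set: {0,1,2,8}
  0: ok
  1: ok
  2: ok
  8: ok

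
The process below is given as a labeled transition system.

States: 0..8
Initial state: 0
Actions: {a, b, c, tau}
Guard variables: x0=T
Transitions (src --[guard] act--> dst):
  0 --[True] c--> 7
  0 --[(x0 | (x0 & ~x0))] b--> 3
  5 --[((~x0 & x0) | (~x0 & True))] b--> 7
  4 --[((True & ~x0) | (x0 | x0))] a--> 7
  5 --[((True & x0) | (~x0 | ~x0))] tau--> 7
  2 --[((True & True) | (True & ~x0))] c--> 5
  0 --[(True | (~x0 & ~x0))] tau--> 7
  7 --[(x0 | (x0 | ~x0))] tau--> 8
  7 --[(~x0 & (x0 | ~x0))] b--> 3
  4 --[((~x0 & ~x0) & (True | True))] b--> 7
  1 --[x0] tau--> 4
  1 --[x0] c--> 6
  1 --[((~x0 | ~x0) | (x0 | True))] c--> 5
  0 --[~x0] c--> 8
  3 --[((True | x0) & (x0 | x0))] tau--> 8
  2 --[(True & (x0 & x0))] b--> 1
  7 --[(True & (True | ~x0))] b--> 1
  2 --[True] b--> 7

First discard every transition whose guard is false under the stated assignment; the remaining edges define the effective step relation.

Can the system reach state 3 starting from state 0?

14 transition(s) survive guard evaluation.
depth 0: {0}
depth 1: {3,7}  total {0,3,7}
depth 2: {1,8}  total {0,1,3,7,8}
depth 3: {4,5,6}  total {0,1,3,4,5,6,7,8}
Reach set: {0,1,3,4,5,6,7,8}
trace reaching 3: b

Answer: REACHABLE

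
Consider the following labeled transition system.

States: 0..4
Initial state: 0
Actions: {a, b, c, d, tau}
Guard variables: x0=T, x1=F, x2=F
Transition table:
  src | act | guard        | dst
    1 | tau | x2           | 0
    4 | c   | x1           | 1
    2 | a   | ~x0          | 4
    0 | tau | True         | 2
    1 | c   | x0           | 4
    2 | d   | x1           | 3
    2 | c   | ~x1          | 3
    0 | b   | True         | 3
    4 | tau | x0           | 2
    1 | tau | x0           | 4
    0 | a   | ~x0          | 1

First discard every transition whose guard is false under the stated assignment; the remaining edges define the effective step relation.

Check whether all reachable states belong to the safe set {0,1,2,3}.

Allowed set {0,1,2,3}
Reachable = {0,2,3}
  0: ✓
  2: ✓
  3: ✓

Answer: INVARIANT HOLDS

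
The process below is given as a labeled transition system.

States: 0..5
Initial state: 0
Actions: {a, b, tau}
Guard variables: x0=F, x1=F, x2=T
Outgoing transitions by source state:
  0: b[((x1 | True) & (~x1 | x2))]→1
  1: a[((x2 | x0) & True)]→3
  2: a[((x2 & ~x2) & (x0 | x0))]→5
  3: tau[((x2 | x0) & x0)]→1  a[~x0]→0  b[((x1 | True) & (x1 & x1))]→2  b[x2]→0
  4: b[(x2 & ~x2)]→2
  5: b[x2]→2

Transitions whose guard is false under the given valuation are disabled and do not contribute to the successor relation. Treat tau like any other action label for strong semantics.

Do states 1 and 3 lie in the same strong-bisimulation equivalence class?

Answer: NOT BISIMILAR

Working:
Bisimulation quotient by refinement:
  π0 = {{0,1,2,3,4,5}}
  π1 = {{0,5},{1},{2,4},{3}}
  π2 = {{0},{1},{2,4},{3},{5}}
5 equivalence class(es) (converged in 3)
class of 1: {1}; class of 3: {3}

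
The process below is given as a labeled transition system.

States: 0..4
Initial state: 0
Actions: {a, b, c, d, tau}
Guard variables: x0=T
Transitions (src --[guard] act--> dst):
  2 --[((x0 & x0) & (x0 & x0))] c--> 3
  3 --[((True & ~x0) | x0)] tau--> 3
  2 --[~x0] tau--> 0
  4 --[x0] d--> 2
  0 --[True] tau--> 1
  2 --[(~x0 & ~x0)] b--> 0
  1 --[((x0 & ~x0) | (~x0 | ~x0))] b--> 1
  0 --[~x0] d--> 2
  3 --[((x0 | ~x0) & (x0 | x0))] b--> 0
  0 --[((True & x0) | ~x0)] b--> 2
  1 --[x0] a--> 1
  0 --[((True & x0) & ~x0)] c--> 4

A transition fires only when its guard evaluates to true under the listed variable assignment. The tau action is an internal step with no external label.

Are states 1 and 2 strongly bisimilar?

Answer: NOT BISIMILAR

Trace:
Refine partition for ~:
  round 0: {{0,1,2,3,4}}
  round 1: {{0,3},{1},{2},{4}}
  round 2: {{0},{1},{2},{3},{4}}
stable after 3 split(s): 5 block(s)
[1]={1}  [2]={2}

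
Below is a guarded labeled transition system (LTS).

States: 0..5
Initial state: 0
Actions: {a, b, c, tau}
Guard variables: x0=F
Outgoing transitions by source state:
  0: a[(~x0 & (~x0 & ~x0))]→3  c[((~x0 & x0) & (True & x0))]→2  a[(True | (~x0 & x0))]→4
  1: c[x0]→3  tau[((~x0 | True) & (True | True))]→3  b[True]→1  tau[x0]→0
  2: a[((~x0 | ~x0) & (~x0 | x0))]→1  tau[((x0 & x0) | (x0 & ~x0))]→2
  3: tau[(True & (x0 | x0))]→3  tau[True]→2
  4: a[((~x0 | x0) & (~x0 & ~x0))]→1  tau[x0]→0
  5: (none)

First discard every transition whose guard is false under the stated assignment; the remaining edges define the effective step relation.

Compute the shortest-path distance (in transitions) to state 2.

Layered search for 2:
  Layer 0: {0}
  Layer 1: {3,4}
  Layer 2: {1,2}
2 enters at depth 2; path a·tau

Answer: 2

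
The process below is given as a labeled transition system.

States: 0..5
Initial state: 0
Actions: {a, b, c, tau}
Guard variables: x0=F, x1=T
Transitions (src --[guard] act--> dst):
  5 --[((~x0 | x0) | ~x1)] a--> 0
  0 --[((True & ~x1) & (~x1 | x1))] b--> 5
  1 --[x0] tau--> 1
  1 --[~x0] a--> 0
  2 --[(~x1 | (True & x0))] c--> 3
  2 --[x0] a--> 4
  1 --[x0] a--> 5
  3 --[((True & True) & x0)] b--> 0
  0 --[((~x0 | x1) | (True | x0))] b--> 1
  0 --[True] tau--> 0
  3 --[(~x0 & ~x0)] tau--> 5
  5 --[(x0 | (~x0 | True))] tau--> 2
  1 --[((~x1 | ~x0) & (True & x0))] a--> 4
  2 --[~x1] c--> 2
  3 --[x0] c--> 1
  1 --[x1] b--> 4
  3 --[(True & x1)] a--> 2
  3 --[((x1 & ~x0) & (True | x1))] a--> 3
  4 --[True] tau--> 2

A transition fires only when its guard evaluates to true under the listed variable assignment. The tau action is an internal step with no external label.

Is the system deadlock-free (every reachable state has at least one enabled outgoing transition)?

Answer: DEADLOCK at state 2

Working:
R = {0,1,2,4}
  0: b→1  tau→0  [deg 2]
  1: a→0  b→4  [deg 2]
  2: ∅  [no exit]
  4: tau→2  [deg 1]
trace reaching 2: b·b·tau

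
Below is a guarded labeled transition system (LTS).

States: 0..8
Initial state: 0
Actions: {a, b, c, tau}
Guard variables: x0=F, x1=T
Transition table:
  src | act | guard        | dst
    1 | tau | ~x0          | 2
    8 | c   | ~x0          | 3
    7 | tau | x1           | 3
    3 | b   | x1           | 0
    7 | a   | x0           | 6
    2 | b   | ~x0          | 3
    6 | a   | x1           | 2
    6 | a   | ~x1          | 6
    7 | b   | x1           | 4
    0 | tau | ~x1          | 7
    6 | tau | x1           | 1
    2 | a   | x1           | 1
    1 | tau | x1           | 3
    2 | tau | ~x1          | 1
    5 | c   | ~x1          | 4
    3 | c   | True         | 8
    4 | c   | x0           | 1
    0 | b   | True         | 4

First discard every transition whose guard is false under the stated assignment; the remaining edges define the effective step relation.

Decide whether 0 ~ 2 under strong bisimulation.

Answer: NOT BISIMILAR

Analysis:
Bisimulation quotient by refinement:
  π0 = {{0,1,2,3,4,5,6,7,8}}
  π1 = {{0},{1},{2},{3},{4,5},{6},{7},{8}}
stable after 2 split(s): 8 block(s)
class of 0: {0}; class of 2: {2}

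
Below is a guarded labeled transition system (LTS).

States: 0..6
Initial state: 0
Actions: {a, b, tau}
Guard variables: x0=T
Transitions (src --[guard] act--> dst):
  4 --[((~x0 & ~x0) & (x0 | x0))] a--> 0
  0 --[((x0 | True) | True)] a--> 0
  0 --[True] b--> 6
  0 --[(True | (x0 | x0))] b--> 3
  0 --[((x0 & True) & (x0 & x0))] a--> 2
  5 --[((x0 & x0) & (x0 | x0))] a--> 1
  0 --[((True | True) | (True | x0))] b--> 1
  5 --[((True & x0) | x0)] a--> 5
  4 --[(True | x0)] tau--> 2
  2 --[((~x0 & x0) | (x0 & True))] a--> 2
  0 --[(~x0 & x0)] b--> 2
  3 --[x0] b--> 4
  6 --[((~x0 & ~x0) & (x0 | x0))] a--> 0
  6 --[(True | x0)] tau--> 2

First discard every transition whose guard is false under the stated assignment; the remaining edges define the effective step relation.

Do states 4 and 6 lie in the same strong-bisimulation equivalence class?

Refine partition for ~:
  P[0] = {{0,1,2,3,4,5,6}}
  P[1] = {{0},{1},{2,5},{3},{4,6}}
  P[2] = {{0},{1},{2},{3},{4,6},{5}}
6 equivalence class(es) (converged in 3)
class of 4: {4,6}; class of 6: {4,6}

Answer: BISIMILAR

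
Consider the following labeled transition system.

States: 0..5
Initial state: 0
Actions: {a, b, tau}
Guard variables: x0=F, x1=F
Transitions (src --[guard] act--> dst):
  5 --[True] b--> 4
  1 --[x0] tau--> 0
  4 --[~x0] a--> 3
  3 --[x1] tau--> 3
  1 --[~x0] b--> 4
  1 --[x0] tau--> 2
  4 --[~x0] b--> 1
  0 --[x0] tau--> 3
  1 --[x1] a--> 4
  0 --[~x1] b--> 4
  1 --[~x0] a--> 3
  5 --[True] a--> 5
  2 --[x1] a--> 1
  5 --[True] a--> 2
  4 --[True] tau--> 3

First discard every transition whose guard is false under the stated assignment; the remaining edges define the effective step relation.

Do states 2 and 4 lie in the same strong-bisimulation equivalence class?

Answer: NOT BISIMILAR

Trace:
Compute ~ classes (split until stable):
  π0 = {{0,1,2,3,4,5}}
  π1 = {{0},{1,5},{2,3},{4}}
  π2 = {{0},{1},{2,3},{4},{5}}
5 equivalence class(es) (converged in 3)
class of 2: {2,3}; class of 4: {4}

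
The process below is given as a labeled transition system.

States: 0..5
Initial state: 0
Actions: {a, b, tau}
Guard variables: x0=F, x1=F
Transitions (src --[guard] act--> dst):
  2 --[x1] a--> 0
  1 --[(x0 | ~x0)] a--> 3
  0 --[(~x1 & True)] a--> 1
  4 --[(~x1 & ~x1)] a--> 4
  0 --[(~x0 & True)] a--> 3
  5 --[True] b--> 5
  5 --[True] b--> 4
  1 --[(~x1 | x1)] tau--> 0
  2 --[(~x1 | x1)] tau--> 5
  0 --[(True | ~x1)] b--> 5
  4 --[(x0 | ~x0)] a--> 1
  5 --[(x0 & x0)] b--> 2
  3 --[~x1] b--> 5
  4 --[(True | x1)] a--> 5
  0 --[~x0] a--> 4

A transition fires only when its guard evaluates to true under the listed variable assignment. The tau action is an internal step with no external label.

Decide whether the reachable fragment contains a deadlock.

R = {0,1,3,4,5}
  0: a→1  a→3  a→4  b→5  [4 exit(s)]
  1: a→3  tau→0  [2 exit(s)]
  3: b→5  [1 exit(s)]
  4: a→1  a→4  a→5  [3 exit(s)]
  5: b→4  b→5  [2 exit(s)]

Answer: DEADLOCK-FREE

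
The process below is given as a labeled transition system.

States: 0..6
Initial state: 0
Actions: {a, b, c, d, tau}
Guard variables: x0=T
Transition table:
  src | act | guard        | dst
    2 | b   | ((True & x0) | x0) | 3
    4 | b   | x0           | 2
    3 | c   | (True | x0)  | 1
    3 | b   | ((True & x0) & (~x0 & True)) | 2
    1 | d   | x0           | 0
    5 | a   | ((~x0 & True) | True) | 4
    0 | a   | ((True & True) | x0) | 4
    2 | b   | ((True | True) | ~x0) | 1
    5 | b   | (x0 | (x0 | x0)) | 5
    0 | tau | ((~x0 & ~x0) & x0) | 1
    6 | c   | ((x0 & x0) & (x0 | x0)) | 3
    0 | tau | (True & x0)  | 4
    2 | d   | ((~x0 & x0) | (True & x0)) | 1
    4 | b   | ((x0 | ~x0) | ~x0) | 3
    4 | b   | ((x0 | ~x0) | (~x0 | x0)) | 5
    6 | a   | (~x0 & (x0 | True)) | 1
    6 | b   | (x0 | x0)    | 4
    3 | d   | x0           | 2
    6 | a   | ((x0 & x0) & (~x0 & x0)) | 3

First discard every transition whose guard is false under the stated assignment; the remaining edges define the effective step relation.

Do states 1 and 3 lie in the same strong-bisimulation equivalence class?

Answer: NOT BISIMILAR

Analysis:
Compute ~ classes (split until stable):
  round 0: {{0,1,2,3,4,5,6}}
  round 1: {{0},{1},{2},{3},{4},{5},{6}}
Fixed point at round 2; 7 class(es).
class of 1: {1}; class of 3: {3}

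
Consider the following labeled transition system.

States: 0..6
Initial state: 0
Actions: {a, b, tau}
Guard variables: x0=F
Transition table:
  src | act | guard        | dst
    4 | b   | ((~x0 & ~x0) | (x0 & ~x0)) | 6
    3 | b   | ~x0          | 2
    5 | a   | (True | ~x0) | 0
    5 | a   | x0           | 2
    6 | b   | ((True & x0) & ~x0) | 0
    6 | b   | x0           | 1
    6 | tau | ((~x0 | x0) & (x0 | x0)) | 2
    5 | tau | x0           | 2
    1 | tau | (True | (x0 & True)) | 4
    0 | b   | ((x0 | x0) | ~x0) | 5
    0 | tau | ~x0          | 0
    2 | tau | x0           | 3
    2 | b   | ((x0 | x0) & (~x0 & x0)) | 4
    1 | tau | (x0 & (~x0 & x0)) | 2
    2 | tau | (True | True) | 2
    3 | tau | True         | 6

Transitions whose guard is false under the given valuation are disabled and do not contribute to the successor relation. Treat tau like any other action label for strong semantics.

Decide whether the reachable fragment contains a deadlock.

Reachable = {0,5}
  0: b→5  tau→0  [2 out]
  5: a→0  [1 out]

Answer: DEADLOCK-FREE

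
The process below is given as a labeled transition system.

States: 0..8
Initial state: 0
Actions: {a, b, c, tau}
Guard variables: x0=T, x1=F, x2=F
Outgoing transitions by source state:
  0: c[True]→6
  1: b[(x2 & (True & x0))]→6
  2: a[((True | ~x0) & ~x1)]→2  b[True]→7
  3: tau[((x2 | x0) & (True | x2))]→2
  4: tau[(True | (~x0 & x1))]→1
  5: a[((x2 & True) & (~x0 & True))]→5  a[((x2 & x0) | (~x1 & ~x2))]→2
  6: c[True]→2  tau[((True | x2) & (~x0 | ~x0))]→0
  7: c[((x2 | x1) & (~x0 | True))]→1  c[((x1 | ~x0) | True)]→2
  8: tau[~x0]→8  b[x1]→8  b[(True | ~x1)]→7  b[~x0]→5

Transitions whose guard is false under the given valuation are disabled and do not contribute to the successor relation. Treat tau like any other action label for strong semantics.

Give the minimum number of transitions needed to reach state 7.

Answer: 3

Working:
Layered search for 7:
  Layer 0: {0}
  Layer 1: {6}
  Layer 2: {2}
  Layer 3: {7}
first hit 7 at d=3 via c·c·b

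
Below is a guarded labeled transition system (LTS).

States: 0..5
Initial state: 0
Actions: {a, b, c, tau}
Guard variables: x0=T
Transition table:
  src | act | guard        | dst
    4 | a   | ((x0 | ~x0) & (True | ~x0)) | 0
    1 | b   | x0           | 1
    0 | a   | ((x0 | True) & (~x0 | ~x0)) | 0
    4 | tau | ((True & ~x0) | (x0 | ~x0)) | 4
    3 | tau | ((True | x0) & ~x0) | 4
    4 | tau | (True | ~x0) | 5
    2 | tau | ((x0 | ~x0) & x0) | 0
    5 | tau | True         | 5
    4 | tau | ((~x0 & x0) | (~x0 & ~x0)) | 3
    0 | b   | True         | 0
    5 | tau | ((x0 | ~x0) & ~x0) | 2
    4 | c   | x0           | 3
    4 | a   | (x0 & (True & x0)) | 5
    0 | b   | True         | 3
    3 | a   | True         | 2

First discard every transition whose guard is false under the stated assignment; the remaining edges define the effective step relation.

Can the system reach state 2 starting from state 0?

11 transition(s) survive guard evaluation.
Layer 0: {0}
Layer 1: {3}  now seen {0,3}
Layer 2: {2}  now seen {0,2,3}
Reachable = {0,2,3}
trace reaching 2: b·a

Answer: REACHABLE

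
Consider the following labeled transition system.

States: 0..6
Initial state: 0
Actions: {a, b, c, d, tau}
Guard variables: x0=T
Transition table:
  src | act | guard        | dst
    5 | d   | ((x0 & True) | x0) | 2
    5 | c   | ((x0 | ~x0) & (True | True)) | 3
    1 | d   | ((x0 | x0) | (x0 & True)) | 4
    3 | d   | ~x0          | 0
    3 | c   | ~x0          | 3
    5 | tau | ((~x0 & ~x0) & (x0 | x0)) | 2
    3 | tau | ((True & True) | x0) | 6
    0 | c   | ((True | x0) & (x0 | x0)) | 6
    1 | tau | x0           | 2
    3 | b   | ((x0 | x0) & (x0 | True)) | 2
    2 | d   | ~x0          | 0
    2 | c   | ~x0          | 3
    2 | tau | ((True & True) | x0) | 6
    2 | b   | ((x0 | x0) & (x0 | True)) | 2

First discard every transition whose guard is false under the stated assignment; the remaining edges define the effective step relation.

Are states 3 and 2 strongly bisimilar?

Bisimulation quotient by refinement:
  P[0] = {{0,1,2,3,4,5,6}}
  P[1] = {{0},{1},{2,3},{4,6},{5}}
Fixed point at round 2; 5 class(es).
class of 3: {2,3}; class of 2: {2,3}

Answer: BISIMILAR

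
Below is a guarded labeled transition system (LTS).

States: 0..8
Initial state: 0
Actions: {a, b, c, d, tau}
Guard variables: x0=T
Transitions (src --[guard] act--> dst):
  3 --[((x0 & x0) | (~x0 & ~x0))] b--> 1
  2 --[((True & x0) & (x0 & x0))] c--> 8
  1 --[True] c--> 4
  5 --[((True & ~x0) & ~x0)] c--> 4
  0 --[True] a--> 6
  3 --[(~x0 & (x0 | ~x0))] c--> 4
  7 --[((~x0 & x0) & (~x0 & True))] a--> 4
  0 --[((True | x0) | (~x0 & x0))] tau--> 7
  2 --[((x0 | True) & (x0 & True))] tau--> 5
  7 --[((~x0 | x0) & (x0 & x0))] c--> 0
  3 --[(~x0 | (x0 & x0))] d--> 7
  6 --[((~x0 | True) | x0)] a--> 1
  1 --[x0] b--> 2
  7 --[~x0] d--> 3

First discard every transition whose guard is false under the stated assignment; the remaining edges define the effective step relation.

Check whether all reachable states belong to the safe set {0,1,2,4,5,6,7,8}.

Inv-set: {0,1,2,4,5,6,7,8}
Reachable = {0,1,2,4,5,6,7,8}
  0: safe
  1: safe
  2: safe
  4: safe
  5: safe
  6: safe
  7: safe
  8: safe

Answer: INVARIANT HOLDS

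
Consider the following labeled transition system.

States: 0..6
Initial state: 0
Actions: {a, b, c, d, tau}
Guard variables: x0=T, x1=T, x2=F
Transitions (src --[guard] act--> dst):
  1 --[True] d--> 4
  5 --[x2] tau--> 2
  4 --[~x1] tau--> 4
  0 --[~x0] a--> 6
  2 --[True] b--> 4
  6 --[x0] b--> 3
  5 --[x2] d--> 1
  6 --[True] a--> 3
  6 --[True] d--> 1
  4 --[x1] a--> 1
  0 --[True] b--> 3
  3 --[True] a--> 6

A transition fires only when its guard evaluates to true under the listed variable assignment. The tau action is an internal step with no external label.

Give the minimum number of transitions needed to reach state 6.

Answer: 2

Analysis:
Breadth-first toward 6:
  L0 = {0}
  L1 = {3}
  L2 = {6}
first hit 6 at d=2 via b·a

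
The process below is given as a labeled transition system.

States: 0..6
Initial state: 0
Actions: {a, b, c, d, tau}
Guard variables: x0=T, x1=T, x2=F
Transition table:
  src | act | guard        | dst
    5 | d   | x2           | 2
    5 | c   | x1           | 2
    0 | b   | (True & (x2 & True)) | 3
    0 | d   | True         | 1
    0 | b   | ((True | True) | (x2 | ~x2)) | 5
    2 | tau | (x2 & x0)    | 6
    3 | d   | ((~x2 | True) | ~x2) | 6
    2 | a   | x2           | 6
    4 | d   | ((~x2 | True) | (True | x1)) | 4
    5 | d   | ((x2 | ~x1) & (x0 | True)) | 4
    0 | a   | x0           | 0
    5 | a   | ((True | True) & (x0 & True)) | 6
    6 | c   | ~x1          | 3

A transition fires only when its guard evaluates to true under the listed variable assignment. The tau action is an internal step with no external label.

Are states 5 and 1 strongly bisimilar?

Answer: NOT BISIMILAR

Trace:
Bisimulation quotient by refinement:
  π0 = {{0,1,2,3,4,5,6}}
  π1 = {{0},{1,2,6},{3,4},{5}}
  π2 = {{0},{1,2,6},{3},{4},{5}}
Fixed point at round 3; 5 class(es).
5∈{5}, 1∈{1,2,6}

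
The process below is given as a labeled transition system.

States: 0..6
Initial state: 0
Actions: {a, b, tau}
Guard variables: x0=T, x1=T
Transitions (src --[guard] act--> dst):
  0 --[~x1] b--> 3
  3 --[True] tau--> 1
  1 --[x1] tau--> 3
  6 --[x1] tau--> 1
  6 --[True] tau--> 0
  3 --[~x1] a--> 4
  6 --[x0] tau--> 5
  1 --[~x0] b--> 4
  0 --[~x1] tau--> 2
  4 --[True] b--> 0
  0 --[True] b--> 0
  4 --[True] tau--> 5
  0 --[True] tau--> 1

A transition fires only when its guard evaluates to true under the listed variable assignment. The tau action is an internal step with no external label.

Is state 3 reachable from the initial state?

Answer: REACHABLE

Analysis:
Guard filter leaves 9 enabled edge(s).
L0 = {0}
L1 = {1}  total {0,1}
L2 = {3}  total {0,1,3}
Reachable = {0,1,3}
trace reaching 3: tau·tau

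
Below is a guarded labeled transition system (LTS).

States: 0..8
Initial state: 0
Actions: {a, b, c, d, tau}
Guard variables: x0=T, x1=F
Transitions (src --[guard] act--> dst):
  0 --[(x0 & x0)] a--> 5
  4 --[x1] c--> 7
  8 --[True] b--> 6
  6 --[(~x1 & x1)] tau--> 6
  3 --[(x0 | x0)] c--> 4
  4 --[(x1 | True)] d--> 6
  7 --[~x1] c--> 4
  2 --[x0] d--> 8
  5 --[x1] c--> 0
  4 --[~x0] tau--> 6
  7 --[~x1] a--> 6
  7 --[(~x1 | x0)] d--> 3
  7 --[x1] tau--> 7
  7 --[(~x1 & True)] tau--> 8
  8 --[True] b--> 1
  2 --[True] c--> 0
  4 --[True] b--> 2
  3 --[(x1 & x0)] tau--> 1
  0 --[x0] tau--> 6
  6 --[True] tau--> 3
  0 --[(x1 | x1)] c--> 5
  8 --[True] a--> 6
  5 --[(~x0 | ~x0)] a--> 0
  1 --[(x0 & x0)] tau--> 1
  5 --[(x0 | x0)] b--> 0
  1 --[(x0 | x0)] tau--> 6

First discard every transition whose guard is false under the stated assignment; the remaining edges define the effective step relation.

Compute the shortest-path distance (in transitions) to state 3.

Layered search for 3:
  Layer 0: {0}
  Layer 1: {5,6}
  Layer 2: {3}
first hit 3 at d=2 via tau·tau

Answer: 2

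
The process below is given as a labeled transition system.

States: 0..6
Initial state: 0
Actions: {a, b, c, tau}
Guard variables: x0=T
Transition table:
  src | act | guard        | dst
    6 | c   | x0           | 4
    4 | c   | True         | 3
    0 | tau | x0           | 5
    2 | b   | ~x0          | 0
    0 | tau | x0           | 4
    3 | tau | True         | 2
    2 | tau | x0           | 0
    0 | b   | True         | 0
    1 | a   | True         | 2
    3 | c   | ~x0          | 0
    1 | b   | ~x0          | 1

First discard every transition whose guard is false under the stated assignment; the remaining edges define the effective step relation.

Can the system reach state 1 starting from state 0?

Answer: UNREACHABLE

Trace:
After dropping false guards: 8 live edges.
depth 0: {0}
depth 1: {4,5}  cumulative {0,4,5}
depth 2: {3}  cumulative {0,3,4,5}
depth 3: {2}  cumulative {0,2,3,4,5}
Reach set: {0,2,3,4,5}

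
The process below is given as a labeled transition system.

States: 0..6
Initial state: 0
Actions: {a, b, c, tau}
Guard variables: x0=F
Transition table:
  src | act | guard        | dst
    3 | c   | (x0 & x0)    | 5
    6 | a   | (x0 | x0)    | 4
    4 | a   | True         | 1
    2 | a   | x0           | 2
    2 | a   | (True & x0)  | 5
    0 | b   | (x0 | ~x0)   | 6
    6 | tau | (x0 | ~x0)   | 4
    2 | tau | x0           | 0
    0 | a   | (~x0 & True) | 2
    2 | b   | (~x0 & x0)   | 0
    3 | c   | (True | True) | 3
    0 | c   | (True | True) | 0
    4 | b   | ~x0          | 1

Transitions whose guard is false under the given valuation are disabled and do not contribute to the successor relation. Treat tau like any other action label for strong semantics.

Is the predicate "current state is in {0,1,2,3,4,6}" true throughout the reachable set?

Inv-set: {0,1,2,3,4,6}
Reachable = {0,1,2,4,6}
  0: ok
  1: ok
  2: ok
  4: ok
  6: ok

Answer: INVARIANT HOLDS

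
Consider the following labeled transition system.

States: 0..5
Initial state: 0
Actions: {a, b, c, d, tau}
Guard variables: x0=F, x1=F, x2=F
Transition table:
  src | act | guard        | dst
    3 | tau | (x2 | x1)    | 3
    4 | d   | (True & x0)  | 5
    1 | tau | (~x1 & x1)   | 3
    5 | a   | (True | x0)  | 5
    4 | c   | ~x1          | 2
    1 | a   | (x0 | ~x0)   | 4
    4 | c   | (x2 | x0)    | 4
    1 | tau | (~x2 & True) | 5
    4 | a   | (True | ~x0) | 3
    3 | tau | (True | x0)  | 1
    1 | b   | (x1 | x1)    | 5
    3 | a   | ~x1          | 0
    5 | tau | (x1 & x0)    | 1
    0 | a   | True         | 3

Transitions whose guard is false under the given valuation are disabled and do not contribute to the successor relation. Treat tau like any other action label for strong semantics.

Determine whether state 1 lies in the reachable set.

8 transition(s) survive guard evaluation.
Layer 0: {0}
Layer 1: {3}  now seen {0,3}
Layer 2: {1}  now seen {0,1,3}
Layer 3: {4,5}  now seen {0,1,3,4,5}
Layer 4: {2}  now seen {0,1,2,3,4,5}
Reachable = {0,1,2,3,4,5}
Path to 1: a·tau

Answer: REACHABLE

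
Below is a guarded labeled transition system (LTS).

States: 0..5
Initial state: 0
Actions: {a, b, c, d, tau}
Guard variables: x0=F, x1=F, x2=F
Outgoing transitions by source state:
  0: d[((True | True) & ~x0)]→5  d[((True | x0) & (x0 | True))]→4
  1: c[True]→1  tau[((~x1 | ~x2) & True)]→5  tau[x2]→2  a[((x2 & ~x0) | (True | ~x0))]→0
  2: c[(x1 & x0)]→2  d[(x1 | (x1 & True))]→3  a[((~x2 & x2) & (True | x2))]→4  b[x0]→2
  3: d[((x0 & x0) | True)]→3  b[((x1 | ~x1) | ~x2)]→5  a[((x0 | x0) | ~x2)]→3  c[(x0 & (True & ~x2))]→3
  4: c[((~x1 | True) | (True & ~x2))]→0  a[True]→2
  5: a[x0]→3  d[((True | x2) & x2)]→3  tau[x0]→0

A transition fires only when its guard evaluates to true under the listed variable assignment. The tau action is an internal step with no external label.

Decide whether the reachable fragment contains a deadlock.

R = {0,2,4,5}
  0: d→4  d→5  [2 exit(s)]
  2: ∅  [deadlock]
  4: a→2  c→0  [2 exit(s)]
  5: ∅  [deadlock]
witness 2: d·a

Answer: DEADLOCK at state 2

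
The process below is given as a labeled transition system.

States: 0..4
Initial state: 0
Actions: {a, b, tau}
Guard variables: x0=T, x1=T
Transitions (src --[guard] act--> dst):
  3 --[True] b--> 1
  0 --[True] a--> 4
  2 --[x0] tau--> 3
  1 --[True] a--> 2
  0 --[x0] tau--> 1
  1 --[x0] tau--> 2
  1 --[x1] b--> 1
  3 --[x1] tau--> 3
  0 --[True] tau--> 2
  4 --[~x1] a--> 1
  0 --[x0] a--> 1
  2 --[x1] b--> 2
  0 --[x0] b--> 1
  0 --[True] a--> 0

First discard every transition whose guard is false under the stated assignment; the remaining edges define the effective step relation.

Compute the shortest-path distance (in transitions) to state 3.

Answer: 2

Working:
BFS to 3:
  depth 0: {0}
  depth 1: {1,2,4}
  depth 2: {3}
first hit 3 at d=2 via tau·tau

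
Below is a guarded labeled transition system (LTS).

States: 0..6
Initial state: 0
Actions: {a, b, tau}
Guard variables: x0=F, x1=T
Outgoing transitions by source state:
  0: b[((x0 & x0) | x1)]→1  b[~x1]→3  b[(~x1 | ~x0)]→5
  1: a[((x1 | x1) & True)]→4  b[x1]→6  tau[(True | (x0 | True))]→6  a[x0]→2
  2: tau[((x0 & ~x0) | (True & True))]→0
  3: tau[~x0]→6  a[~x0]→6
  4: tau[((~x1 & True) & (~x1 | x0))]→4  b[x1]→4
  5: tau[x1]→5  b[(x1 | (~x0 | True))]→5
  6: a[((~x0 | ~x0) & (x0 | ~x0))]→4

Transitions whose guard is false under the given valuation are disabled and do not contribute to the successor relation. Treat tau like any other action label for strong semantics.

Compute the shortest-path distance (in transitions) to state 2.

Answer: UNREACHABLE

Analysis:
Layered search for 2:
  depth 0: {0}
  depth 1: {1,5}
  depth 2: {4,6}
2 never appears.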